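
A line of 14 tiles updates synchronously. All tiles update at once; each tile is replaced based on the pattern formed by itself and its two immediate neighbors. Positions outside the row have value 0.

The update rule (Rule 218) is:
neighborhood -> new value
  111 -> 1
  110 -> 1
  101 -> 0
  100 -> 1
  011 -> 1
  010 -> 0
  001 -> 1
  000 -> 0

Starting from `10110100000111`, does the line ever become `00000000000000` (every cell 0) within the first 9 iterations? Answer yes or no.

iteration 1: 00110010001111
iteration 2: 01111101011111
iteration 3: 11111100011111
iteration 4: 11111110111111
iteration 5: 11111110111111  (fixed point — unchanged through iteration 9)
iteration 9 is 11111110111111, still not uniform 0

no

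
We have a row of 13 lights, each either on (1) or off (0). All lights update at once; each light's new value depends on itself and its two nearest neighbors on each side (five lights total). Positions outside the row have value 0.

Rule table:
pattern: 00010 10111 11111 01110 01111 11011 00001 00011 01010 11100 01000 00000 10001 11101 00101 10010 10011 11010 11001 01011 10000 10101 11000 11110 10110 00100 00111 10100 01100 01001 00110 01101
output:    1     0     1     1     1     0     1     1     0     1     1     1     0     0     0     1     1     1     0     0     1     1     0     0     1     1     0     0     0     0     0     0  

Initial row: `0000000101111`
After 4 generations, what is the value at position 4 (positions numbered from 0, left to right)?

1

1111111000101
0111101001000
1010010011111
0000110101101
position 4 holds 1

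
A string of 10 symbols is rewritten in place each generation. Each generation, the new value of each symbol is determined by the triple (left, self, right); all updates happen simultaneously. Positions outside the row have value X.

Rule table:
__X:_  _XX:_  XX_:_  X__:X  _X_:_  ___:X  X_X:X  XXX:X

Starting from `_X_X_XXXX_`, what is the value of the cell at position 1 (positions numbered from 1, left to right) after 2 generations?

_

X_X_X_XX_X
_X_X_X__X_
position 1 holds _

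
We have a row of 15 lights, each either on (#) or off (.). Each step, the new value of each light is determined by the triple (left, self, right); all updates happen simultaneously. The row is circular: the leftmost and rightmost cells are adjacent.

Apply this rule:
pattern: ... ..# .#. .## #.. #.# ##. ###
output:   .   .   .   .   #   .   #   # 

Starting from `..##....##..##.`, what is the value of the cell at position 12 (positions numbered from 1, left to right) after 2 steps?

#

step 1: ...##....##..##
step 2: #...##....##..#
position 12 holds #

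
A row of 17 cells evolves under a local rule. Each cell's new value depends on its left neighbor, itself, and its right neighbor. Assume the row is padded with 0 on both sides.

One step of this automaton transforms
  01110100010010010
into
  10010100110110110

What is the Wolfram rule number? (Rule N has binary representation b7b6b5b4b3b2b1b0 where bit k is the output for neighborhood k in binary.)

position 2: 111 → 0  (bit 7 = 0)
position 3: 110 → 1  (bit 6 = 1)
position 4: 101 → 0  (bit 5 = 0)
position 6: 100 → 0  (bit 4 = 0)
position 1: 011 → 0  (bit 3 = 0)
position 5: 010 → 1  (bit 2 = 1)
position 0: 001 → 1  (bit 1 = 1)
position 7: 000 → 0  (bit 0 = 0)
bits b7..b0 = 01000110 = 70

70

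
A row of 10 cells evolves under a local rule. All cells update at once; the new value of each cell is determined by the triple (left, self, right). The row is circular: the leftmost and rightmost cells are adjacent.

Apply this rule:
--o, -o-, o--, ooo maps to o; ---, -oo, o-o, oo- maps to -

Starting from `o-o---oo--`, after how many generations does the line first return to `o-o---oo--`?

o-oo-o--oo
-----ooo-o
o---o-o--o
-o-oo-ooo-
oo-----o-o
o-o---oo--

6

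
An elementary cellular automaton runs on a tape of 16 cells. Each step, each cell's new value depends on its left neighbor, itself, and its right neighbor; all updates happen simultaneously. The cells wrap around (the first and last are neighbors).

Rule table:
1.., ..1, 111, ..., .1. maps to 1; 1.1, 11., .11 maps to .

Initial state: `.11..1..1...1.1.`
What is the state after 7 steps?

1..1111111111.11
.11.11111111...1
.....111111.1111
11111.1111...11.
.111...11.111...
1.1.111....1.111
..1..1.11111..11

..1..1.11111..11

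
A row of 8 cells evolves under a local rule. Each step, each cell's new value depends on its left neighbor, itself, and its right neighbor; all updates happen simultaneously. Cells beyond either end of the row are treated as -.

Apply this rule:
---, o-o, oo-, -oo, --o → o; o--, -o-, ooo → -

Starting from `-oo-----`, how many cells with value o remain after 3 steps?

step 1: ooo-oooo
step 2: o-ooo--o
step 3: -oo-o-o-
count of o: 4

4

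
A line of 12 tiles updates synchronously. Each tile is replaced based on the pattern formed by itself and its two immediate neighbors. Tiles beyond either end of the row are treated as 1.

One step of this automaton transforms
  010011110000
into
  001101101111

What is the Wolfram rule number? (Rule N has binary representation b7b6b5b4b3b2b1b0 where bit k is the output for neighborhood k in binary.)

147

position 5: 111 → 1  (bit 7 = 1)
position 7: 110 → 0  (bit 6 = 0)
position 0: 101 → 0  (bit 5 = 0)
position 2: 100 → 1  (bit 4 = 1)
position 4: 011 → 0  (bit 3 = 0)
position 1: 010 → 0  (bit 2 = 0)
position 3: 001 → 1  (bit 1 = 1)
position 9: 000 → 1  (bit 0 = 1)
bits b7..b0 = 10010011 = 147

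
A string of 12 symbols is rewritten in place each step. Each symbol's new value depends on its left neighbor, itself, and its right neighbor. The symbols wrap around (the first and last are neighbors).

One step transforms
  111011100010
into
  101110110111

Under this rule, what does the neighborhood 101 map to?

At position 3 the neighborhood is 101; the next row has 1 there.

1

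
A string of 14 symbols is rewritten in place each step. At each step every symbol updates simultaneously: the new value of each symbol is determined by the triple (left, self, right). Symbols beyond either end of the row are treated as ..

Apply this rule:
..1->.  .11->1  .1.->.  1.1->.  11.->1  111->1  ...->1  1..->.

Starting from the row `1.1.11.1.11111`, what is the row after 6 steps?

....11...11111
111.11.1.11111
111.11...11111
111.11.1.11111  (repeats step 2; period 2)
step 6: 111.11.1.11111

111.11.1.11111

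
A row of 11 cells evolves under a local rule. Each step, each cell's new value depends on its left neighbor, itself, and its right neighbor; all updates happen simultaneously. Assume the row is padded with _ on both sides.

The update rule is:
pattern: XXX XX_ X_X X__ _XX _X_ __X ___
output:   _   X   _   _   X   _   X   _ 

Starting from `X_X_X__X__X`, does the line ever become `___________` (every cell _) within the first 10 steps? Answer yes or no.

______X__X_
_____X__X__
____X__X___
___X__X____
__X__X_____
_X__X______
X__X_______
__X________
_X_________
X__________
step 10 is X__________, still not uniform _

no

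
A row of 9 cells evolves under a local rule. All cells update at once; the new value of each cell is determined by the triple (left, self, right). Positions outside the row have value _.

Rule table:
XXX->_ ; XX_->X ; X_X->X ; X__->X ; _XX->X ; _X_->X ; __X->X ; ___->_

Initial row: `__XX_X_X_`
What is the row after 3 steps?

XXX____XX

step 1: _XXXXXXXX
step 2: XX______X
step 3: XXX____XX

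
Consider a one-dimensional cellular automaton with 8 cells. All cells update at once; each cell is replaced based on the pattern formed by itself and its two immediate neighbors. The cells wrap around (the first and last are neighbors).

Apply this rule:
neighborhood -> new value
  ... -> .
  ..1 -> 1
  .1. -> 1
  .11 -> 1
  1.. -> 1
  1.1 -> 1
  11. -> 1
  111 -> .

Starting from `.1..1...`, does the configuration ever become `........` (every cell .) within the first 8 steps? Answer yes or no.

111111..
1....111
11..11..
11111111
........
all cells are . at step 5

yes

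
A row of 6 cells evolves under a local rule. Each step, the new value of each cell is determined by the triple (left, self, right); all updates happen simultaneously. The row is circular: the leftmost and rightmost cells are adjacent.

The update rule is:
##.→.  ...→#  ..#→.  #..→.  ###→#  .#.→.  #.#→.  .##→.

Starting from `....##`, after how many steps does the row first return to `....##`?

2

step 1: .##...
step 2: ....##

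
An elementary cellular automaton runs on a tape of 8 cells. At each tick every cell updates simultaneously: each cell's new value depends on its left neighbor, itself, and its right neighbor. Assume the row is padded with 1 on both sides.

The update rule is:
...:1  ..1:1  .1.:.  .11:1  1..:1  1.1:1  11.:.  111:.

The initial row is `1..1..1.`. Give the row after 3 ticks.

..11.11.

tick 1: .11.11.1
tick 2: 11.11.11
tick 3: ..11.11.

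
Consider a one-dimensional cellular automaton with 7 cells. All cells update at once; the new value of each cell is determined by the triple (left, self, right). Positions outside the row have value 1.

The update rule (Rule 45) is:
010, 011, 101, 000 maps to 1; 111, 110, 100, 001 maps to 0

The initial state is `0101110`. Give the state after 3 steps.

1111001
0000001
0111101

0111101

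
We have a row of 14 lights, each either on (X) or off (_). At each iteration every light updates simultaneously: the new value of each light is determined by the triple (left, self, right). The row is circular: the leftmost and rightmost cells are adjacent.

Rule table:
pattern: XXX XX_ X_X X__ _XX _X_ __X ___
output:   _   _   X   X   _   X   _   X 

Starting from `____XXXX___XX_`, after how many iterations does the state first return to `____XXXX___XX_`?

28

XXX_____XX___X
___XXXX___XX__
XX_____XX___XX
__XXXX___XX___
X_____XX___XXX
_XXXX___XX____
_____XX___XXXX
XXXX___XX_____
____XX___XXXX_
XXX___XX_____X
___XX___XXXX__
XX___XX_____XX
__XX___XXXX___
X___XX_____XXX
_XX___XXXX____
___XX_____XXXX
XX___XXXX_____
__XX_____XXXX_
X___XXXX_____X
_XX_____XXXX__
___XXXX_____XX
XX_____XXXX___
__XXXX_____XX_
X_____XXXX___X
_XXXX_____XX__
_____XXXX___XX
XXXX_____XX___
____XXXX___XX_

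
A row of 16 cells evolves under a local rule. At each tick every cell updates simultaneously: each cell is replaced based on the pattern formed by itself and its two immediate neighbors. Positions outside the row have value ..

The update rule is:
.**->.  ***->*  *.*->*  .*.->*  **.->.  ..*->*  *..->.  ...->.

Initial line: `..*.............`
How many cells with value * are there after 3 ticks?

1

.**.............
*...............
*...............
count of *: 1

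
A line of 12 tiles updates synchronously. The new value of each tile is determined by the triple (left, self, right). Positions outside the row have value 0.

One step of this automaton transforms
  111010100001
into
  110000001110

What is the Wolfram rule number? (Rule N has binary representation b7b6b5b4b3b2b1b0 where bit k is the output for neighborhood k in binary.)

139

position 1: 111 → 1  (bit 7 = 1)
position 2: 110 → 0  (bit 6 = 0)
position 3: 101 → 0  (bit 5 = 0)
position 7: 100 → 0  (bit 4 = 0)
position 0: 011 → 1  (bit 3 = 1)
position 4: 010 → 0  (bit 2 = 0)
position 10: 001 → 1  (bit 1 = 1)
position 8: 000 → 1  (bit 0 = 1)
bits b7..b0 = 10001011 = 139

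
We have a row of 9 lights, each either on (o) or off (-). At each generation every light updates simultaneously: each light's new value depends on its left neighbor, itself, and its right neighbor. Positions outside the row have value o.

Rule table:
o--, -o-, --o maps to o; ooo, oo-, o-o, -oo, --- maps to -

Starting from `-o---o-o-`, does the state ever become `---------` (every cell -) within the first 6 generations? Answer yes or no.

yes

-oo-oo-o-
-------o-
o-----oo-
-o---o---
-oo-ooo-o
---------
all cells are - at generation 6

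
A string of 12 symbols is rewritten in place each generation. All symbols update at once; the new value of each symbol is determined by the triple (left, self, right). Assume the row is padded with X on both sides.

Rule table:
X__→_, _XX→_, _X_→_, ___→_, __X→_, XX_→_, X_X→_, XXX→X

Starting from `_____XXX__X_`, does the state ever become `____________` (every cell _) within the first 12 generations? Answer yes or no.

yes

______X_____
____________
all cells are _ at generation 2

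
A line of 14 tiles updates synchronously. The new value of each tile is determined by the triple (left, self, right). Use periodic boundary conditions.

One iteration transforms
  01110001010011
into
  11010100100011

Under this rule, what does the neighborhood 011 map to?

1

At position 1 the neighborhood is 011; the next row has 1 there.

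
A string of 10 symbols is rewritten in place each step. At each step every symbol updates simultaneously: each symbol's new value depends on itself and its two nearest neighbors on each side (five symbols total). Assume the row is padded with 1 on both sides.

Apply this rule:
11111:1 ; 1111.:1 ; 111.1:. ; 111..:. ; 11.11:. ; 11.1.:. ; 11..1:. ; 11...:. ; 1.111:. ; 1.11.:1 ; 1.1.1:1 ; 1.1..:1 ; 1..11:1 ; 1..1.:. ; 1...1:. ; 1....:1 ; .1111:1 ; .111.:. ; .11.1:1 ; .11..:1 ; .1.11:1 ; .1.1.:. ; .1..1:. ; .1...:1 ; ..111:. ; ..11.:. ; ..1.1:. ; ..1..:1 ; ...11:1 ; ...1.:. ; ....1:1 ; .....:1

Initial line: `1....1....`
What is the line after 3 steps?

step 1: ..11.11111
step 2: .1.1..1111
step 3: .1.1.1.111

.1.1.1.111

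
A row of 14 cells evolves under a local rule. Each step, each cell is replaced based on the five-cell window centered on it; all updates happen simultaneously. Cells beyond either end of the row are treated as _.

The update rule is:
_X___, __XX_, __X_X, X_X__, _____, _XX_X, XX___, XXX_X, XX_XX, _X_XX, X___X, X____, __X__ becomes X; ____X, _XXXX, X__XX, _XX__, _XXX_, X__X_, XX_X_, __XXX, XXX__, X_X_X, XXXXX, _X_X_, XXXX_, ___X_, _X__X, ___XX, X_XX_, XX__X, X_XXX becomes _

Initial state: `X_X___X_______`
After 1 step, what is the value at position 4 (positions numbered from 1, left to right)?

X

X_XXX_XXXXXXXX
position 4 holds X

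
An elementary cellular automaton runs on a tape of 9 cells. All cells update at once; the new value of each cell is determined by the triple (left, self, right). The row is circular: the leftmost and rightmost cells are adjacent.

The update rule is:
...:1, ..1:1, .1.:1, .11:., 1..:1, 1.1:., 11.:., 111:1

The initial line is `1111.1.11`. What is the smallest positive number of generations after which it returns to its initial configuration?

111..1..1
11.11111.
....111..
1111.1.11

4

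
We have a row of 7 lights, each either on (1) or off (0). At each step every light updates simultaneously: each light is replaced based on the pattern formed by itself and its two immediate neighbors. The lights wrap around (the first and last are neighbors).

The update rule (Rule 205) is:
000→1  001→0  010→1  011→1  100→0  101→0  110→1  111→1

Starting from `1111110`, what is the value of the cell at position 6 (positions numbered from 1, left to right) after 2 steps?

1

1111110  (fixed point — unchanged through step 2)
position 6 holds 1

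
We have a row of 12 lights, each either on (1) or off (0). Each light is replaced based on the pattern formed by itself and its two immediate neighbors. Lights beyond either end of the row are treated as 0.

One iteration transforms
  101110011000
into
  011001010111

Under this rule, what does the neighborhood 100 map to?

At position 5 the neighborhood is 100; the next row has 1 there.

1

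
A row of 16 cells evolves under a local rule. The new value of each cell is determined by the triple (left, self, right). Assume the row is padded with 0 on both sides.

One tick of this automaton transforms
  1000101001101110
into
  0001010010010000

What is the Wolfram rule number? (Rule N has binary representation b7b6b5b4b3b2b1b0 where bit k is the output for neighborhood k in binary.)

34

position 13: 111 → 0  (bit 7 = 0)
position 10: 110 → 0  (bit 6 = 0)
position 5: 101 → 1  (bit 5 = 1)
position 1: 100 → 0  (bit 4 = 0)
position 9: 011 → 0  (bit 3 = 0)
position 0: 010 → 0  (bit 2 = 0)
position 3: 001 → 1  (bit 1 = 1)
position 2: 000 → 0  (bit 0 = 0)
bits b7..b0 = 00100010 = 34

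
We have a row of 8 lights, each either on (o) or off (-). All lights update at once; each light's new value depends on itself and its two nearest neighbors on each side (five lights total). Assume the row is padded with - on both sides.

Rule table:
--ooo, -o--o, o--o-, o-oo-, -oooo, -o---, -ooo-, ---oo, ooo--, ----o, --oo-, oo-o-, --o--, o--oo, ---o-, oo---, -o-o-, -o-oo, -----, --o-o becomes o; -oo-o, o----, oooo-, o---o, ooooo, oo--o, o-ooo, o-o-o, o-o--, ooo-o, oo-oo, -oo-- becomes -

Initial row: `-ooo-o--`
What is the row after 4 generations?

oo-o-o-o

ooo-o-o-
oo-o-o-o
o-o-o-o-
oo-o-o-o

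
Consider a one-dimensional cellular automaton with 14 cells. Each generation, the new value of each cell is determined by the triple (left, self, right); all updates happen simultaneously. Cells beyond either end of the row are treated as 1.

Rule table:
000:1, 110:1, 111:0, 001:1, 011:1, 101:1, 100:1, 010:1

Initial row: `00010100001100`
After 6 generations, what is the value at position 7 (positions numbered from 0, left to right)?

11111111111111
00000000000000
11111111111111  (repeats generation 1; period 2)
generation 6: 00000000000000
position 7 holds 0

0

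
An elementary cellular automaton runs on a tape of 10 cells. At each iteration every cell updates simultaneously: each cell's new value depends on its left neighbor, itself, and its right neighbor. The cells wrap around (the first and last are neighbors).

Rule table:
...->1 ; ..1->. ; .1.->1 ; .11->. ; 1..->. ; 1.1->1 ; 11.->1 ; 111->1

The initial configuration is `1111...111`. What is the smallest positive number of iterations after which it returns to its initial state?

10

1111.1..11
111111...1
111111.1..
.1111111..
..111111.1
...1111111
.1..111111
11...11111
11.1..1111
1111...111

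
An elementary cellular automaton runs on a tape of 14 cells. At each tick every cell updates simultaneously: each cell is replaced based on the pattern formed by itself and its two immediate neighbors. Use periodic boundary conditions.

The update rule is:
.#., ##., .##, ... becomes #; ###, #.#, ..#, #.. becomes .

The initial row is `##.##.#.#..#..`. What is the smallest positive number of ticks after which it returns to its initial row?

1

##.##.#.#..#..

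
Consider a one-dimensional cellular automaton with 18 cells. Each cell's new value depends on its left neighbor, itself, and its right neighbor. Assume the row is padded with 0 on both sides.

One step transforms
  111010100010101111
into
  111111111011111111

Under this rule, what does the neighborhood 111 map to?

At position 1 the neighborhood is 111; the next row has 1 there.

1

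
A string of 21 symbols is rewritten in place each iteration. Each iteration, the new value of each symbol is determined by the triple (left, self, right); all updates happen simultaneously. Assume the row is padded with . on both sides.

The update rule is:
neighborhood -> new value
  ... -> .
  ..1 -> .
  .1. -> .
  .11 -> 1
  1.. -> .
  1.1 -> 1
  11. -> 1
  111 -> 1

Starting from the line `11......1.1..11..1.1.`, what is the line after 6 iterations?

11...........11......

11.......1...11...1..
11...........11......
11...........11......  (fixed point — unchanged through iteration 6)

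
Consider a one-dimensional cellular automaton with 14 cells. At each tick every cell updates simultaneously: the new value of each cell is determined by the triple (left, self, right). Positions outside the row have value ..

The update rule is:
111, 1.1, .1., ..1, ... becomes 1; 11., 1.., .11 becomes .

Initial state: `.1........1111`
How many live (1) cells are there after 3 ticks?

11

tick 1: 11.1111111.11.
tick 2: ..1.11111.1...
tick 3: 1111.111.11.11
count of 1: 11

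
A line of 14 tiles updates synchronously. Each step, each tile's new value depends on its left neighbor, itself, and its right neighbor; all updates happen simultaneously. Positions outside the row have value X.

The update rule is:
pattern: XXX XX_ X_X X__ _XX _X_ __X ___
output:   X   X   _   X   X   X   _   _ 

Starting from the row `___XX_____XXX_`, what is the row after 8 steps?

X__XXX____XXX_
XX_XXXX___XXX_
XX_XXXXX__XXX_
XX_XXXXXX_XXX_
XX_XXXXXX_XXX_  (fixed point — unchanged through step 8)

XX_XXXXXX_XXX_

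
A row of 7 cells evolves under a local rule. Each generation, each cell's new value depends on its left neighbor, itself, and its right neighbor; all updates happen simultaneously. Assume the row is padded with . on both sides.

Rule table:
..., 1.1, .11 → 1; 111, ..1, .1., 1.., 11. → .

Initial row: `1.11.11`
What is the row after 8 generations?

.11.11.
.1.11..
..11..1
1.1....
.1..111
....1..
111...1
1...1..

1...1..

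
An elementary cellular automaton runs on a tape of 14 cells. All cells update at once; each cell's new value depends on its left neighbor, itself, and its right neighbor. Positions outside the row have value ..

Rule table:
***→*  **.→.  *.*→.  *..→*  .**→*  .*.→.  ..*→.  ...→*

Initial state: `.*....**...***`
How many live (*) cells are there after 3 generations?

5

generation 1: ..***.*.**.**.
generation 2: *.**....*..*.*
generation 3: ..*.***..*....
count of *: 5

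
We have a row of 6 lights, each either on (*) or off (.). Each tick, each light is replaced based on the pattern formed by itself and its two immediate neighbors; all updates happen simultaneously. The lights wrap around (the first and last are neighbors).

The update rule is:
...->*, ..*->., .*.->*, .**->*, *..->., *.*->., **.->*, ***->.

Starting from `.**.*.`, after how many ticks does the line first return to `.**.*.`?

.**.*.

1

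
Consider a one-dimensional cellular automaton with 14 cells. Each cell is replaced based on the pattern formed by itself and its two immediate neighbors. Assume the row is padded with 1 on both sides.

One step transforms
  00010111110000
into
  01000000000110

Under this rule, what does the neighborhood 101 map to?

At position 4 the neighborhood is 101; the next row has 0 there.

0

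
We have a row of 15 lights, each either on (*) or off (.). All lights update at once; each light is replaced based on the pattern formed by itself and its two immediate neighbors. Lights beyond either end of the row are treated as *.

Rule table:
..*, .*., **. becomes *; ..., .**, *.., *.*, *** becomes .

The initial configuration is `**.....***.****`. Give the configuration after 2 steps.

step 1: .*....*..*.....
step 2: .*...**.**....*

.*...**.**....*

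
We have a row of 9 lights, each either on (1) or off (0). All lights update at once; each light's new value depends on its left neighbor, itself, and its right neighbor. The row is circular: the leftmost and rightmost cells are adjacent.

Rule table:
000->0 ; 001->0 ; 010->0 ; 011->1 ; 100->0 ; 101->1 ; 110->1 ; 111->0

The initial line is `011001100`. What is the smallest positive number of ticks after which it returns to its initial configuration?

011001100

1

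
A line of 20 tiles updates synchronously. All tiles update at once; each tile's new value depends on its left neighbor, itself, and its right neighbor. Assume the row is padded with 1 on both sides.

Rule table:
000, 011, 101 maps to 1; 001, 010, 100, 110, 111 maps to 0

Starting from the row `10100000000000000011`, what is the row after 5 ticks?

tick 1: 01001111111111111010
tick 2: 10001000000000000101
tick 3: 00100011111111110011
tick 4: 00001010000000000010
tick 5: 01100100111111111001

01100100111111111001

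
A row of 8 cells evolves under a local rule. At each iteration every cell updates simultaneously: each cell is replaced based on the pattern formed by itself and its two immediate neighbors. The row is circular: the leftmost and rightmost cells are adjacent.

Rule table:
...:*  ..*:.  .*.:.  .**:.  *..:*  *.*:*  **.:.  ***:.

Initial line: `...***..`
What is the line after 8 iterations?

**.....*

iteration 1: **....**
iteration 2: ..***...
iteration 3: *....***
iteration 4: .***....
iteration 5: ....****
iteration 6: ***.....
iteration 7: ...****.
iteration 8: **.....*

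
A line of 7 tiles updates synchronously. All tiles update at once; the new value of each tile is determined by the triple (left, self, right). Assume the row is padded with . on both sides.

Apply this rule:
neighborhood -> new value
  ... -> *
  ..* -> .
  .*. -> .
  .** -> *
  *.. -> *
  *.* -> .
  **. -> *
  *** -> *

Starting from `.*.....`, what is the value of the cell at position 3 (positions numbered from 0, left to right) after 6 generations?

..*****
*.*****
..*****  (repeats generation 1; period 2)
generation 6: *.*****
position 3 holds *

*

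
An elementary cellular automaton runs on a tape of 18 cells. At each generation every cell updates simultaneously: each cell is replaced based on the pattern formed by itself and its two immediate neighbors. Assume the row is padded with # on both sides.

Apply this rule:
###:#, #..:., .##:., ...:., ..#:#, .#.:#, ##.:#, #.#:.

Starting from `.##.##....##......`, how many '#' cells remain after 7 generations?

generation 1: ..#..#...#.#.....#
generation 2: .##.##..##.#....#.
generation 3: ..#..#.#.#.#...##.
generation 4: .##.##.#.#.#..#.#.
generation 5: ..#..#.#.#.#.##.#.
generation 6: .##.##.#.#.#..#.#.  (repeats generation 4; period 2)
generation 7: ..#..#.#.#.#.##.#.
count of #: 8

8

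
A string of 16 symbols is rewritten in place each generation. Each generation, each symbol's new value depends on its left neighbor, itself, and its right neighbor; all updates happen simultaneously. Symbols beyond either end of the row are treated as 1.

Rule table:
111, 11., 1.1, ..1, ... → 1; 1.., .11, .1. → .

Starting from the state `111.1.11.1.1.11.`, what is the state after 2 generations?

1111.1.11.1.1.11
11111.1.11.1.1.1

11111.1.11.1.1.1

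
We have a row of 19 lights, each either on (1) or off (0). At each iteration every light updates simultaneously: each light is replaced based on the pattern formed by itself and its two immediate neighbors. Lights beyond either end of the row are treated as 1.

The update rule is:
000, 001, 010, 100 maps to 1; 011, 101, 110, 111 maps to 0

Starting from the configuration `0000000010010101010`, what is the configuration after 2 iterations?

1111111111110101010
0000000000000101010

0000000000000101010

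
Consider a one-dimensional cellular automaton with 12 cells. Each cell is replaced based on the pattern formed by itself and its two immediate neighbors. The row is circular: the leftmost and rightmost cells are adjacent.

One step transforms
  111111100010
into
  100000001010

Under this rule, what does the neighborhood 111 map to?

At position 1 the neighborhood is 111; the next row has 0 there.

0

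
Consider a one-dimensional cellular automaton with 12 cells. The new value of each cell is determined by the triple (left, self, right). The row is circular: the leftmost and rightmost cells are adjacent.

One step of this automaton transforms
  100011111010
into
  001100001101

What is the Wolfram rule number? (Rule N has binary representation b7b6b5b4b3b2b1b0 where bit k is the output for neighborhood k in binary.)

position 5: 111 → 0  (bit 7 = 0)
position 8: 110 → 1  (bit 6 = 1)
position 9: 101 → 1  (bit 5 = 1)
position 1: 100 → 0  (bit 4 = 0)
position 4: 011 → 0  (bit 3 = 0)
position 0: 010 → 0  (bit 2 = 0)
position 3: 001 → 1  (bit 1 = 1)
position 2: 000 → 1  (bit 0 = 1)
bits b7..b0 = 01100011 = 99

99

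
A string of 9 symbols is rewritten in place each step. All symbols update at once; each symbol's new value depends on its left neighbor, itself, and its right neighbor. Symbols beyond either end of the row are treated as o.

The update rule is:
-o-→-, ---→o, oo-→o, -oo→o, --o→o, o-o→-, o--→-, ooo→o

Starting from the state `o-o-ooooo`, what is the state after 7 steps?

o---ooooo
o-ooooooo
o-ooooooo  (fixed point — unchanged through step 7)

o-ooooooo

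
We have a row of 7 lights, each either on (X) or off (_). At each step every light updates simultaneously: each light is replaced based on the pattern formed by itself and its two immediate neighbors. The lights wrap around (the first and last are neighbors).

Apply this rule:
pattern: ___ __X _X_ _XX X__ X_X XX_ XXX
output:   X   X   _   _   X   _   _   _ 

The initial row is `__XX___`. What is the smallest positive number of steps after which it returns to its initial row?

2

XX__XXX
__XX___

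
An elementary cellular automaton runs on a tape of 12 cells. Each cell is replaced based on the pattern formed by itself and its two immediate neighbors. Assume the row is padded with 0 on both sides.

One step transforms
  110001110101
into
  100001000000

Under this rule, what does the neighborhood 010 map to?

0

At position 9 the neighborhood is 010; the next row has 0 there.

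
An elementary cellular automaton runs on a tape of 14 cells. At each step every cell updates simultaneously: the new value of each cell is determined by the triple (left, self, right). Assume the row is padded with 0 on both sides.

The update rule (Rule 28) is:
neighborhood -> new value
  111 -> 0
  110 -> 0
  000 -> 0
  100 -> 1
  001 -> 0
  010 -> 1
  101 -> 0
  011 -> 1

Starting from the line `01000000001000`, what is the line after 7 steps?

01100000001100
01010000001010
01011000001011
01010100001010
01010110001011
01010101001010
01010101101011

01010101101011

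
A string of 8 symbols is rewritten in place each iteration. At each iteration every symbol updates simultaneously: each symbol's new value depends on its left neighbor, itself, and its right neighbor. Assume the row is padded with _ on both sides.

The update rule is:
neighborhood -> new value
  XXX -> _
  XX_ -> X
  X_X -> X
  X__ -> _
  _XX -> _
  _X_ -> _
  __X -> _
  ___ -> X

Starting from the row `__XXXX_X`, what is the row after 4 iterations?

X____XX_
__XX__X_
X__X____
_____XXX

_____XXX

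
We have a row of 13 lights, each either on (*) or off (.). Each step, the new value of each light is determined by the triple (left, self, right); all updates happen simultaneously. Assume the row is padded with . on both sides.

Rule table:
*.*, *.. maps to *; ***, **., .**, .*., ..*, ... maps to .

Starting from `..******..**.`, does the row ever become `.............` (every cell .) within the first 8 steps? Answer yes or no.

yes

........*...*
.........*...
..........*..
...........*.
............*
.............
all cells are . at step 6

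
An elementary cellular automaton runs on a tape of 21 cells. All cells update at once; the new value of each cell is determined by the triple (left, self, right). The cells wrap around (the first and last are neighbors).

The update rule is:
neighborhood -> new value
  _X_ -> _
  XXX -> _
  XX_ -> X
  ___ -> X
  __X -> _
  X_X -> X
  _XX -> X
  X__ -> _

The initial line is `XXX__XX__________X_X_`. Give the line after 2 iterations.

XX___XXXX______X___XX

iteration 1: X_X__XX_XXXXXXXX__X_X
iteration 2: XX___XXXX______X___XX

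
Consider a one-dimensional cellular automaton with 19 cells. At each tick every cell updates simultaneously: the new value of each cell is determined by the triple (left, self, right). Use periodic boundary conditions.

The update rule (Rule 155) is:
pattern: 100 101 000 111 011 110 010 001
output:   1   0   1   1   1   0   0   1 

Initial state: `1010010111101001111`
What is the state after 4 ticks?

0001100111000111111
1111011110111111110
1110011100111111100
1101111011111111011

1101111011111111011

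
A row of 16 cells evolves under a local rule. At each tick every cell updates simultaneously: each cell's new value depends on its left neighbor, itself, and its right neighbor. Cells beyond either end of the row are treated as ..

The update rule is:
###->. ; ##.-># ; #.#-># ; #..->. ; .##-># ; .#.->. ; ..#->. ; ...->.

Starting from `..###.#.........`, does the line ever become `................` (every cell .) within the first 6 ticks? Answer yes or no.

..#.##..........
...###..........
...#.#..........
....#...........
................
all cells are . at tick 5

yes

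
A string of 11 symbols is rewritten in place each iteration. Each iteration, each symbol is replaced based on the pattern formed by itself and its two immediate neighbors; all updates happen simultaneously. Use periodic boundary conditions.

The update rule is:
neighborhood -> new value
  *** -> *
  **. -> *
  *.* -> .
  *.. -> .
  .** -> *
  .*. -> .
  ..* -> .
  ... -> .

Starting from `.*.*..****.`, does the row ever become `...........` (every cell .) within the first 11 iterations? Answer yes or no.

......****.
......****.  (fixed point — unchanged through iteration 11)
iteration 11 is ......****., still not uniform .

no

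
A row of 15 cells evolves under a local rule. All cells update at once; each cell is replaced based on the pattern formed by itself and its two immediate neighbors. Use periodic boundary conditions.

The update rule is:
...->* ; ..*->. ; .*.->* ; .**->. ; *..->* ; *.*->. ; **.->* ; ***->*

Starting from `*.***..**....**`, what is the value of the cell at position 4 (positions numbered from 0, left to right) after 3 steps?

step 1: *..***..****..*
step 2: **..***..****..
step 3: .**..***..****.
position 4 holds .

.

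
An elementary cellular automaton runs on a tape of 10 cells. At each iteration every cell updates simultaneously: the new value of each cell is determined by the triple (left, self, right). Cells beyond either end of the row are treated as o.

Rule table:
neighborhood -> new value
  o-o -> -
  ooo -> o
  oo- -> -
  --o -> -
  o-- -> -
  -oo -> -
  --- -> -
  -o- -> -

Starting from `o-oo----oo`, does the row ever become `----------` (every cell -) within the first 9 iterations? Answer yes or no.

---------o
----------
all cells are - at iteration 2

yes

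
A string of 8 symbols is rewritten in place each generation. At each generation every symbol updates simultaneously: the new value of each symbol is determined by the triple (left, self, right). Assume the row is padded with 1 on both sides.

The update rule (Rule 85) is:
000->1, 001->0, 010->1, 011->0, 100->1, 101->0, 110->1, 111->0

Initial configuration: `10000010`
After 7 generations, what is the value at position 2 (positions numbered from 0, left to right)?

1

11111010
00001010
11101010
00101010
10101010
10101010  (fixed point — unchanged through generation 7)
position 2 holds 1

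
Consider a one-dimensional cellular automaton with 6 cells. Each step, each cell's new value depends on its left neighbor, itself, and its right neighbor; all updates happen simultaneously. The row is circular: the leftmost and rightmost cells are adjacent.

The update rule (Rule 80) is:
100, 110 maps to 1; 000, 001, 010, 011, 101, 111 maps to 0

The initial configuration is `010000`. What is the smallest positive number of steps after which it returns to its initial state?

6

001000
000100
000010
000001
100000
010000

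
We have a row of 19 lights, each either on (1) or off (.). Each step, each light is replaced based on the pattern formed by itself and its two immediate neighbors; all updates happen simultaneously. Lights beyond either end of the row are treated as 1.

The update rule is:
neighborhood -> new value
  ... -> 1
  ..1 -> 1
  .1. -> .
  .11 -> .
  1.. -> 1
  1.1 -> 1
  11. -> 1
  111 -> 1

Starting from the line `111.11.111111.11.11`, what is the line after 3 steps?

111111.11.111111.11

step 1: 1111.11.111111.11.1
step 2: 11111.11.111111.11.
step 3: 111111.11.111111.11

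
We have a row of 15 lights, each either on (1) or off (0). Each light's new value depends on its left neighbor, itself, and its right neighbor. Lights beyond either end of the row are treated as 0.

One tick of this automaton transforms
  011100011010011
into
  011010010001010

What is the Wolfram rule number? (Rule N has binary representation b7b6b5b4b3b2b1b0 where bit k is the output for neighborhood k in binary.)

position 2: 111 → 1  (bit 7 = 1)
position 3: 110 → 0  (bit 6 = 0)
position 9: 101 → 0  (bit 5 = 0)
position 4: 100 → 1  (bit 4 = 1)
position 1: 011 → 1  (bit 3 = 1)
position 10: 010 → 0  (bit 2 = 0)
position 0: 001 → 0  (bit 1 = 0)
position 5: 000 → 0  (bit 0 = 0)
bits b7..b0 = 10011000 = 152

152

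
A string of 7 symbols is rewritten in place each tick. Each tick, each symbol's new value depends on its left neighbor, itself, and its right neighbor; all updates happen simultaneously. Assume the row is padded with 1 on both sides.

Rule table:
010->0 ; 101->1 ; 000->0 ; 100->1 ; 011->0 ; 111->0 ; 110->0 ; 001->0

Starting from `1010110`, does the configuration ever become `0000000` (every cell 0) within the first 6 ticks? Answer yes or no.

no

0101001
1010100
0101010
1010101
0101010  (repeats tick 3; period 2)
tick 6: 1010101
tick 6 is 1010101, still not uniform 0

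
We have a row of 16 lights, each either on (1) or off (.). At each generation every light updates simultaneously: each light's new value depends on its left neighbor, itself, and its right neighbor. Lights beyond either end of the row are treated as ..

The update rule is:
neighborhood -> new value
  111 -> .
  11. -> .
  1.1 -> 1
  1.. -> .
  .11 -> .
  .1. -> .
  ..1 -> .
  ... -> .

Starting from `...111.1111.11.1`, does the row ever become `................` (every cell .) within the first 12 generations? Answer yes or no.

generation 1: ......1....1..1.
generation 2: ................
all cells are . at generation 2

yes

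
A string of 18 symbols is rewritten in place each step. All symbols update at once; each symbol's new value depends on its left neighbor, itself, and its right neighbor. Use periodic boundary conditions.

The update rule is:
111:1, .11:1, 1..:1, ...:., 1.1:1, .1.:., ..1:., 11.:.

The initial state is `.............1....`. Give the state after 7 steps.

..1...............

..............1...
...............1..
................1.
.................1
1.................
.1................
..1...............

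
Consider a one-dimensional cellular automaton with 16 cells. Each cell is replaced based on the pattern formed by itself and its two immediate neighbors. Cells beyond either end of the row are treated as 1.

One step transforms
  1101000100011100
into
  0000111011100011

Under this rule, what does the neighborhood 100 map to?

1

At position 4 the neighborhood is 100; the next row has 1 there.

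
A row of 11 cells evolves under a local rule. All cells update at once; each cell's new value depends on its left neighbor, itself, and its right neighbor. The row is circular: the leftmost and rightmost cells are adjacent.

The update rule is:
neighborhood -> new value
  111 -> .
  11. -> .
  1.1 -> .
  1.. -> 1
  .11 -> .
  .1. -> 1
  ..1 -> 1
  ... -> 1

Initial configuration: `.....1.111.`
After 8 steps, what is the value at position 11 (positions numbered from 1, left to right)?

step 1: 111111....1
step 2: ......1111.
step 3: 111111....1  (repeats step 1; period 2)
step 8: ......1111.
position 11 holds .

.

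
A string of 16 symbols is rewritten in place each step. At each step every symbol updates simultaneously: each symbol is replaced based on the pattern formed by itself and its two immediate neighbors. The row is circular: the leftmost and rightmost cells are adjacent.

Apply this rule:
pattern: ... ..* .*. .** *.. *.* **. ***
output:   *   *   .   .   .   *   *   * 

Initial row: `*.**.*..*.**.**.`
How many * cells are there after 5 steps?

step 1: .*.**..*.*.**.**
step 2: *.*.*.*.*.*.**.*
step 3: **.*.*.*.*.*.**.
step 4: .**.*.*.*.*.*.**
step 5: *.**.*.*.*.*.*.*
count of *: 9

9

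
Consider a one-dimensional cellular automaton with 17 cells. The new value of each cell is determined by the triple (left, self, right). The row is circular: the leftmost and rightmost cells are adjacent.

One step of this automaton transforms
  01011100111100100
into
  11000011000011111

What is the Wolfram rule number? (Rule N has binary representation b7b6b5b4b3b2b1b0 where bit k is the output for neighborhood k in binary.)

position 4: 111 → 0  (bit 7 = 0)
position 5: 110 → 0  (bit 6 = 0)
position 2: 101 → 0  (bit 5 = 0)
position 6: 100 → 1  (bit 4 = 1)
position 3: 011 → 0  (bit 3 = 0)
position 1: 010 → 1  (bit 2 = 1)
position 0: 001 → 1  (bit 1 = 1)
position 16: 000 → 1  (bit 0 = 1)
bits b7..b0 = 00010111 = 23

23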